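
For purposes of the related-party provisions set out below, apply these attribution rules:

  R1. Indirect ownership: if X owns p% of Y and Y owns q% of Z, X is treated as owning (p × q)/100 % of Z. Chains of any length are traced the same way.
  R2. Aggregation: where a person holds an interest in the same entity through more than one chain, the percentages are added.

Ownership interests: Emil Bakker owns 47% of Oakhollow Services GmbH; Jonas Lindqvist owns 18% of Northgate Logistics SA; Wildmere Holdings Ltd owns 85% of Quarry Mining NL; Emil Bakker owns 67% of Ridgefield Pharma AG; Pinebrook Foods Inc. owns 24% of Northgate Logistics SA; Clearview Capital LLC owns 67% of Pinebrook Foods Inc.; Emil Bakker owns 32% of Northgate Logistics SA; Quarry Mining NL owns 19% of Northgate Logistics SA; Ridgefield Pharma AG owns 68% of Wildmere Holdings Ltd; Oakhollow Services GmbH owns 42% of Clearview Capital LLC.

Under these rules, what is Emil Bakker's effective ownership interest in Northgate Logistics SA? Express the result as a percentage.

Chain via Ridgefield Pharma AG → Wildmere Holdings Ltd → Quarry Mining NL (R1): 67% × 68% × 85% × 19% = 7.35794% of Northgate Logistics SA.
Chain via Oakhollow Services GmbH → Clearview Capital LLC → Pinebrook Foods Inc. (R1): 47% × 42% × 67% × 24% = 3.174192% of Northgate Logistics SA.
Direct interest in Northgate Logistics SA: 32%.
Aggregating (R2): 7.35794% + 3.174192% + 32% = 42.532132%.

42.532132%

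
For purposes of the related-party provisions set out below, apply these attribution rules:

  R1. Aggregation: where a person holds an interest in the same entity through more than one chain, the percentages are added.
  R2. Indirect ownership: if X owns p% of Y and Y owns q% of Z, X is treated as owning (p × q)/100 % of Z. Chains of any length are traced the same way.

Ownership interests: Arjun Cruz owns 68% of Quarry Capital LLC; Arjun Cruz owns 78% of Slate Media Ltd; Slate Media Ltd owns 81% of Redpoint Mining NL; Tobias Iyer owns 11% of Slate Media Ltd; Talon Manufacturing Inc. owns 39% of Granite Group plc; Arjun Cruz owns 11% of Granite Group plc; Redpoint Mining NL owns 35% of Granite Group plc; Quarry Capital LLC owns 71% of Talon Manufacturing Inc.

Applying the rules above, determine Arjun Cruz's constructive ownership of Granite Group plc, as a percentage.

Chain via Slate Media Ltd → Redpoint Mining NL (R2): 78% × 81% × 35% = 22.113% of Granite Group plc.
Chain via Quarry Capital LLC → Talon Manufacturing Inc. (R2): 68% × 71% × 39% = 18.8292% of Granite Group plc.
Direct interest in Granite Group plc: 11%.
Aggregating (R1): 22.113% + 18.8292% + 11% = 51.9422%.

51.9422%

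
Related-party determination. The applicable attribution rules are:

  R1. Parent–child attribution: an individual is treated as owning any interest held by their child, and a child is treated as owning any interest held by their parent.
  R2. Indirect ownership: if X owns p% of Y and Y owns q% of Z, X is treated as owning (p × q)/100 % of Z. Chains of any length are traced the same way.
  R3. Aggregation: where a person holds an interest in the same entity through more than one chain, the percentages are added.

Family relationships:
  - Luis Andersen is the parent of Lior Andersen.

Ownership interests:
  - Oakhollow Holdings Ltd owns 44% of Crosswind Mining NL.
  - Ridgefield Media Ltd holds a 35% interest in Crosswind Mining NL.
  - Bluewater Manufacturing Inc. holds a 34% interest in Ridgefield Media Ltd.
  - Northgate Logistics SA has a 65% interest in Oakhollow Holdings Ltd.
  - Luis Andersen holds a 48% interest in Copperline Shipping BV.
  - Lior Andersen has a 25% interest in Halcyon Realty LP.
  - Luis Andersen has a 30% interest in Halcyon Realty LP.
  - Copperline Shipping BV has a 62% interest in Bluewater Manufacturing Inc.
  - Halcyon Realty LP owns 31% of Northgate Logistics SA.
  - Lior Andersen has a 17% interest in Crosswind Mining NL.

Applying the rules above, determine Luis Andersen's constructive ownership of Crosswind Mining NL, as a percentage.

By parent–child attribution (R1), Luis Andersen is treated as also owning Lior Andersen's interest in Halcyon Realty LP, giving 30% + 25% = 55%.
By parent–child attribution (R1), Luis Andersen is treated as owning Lior Andersen's 17% interest in Crosswind Mining NL.
Chain via Copperline Shipping BV → Bluewater Manufacturing Inc. → Ridgefield Media Ltd (R2): 48% × 62% × 34% × 35% = 3.54144% of Crosswind Mining NL.
Chain via Halcyon Realty LP → Northgate Logistics SA → Oakhollow Holdings Ltd (R2): 55% × 31% × 65% × 44% = 4.8763% of Crosswind Mining NL.
Direct interest in Crosswind Mining NL: 17%.
Aggregating (R3): 3.54144% + 4.8763% + 17% = 25.41774%.

25.41774%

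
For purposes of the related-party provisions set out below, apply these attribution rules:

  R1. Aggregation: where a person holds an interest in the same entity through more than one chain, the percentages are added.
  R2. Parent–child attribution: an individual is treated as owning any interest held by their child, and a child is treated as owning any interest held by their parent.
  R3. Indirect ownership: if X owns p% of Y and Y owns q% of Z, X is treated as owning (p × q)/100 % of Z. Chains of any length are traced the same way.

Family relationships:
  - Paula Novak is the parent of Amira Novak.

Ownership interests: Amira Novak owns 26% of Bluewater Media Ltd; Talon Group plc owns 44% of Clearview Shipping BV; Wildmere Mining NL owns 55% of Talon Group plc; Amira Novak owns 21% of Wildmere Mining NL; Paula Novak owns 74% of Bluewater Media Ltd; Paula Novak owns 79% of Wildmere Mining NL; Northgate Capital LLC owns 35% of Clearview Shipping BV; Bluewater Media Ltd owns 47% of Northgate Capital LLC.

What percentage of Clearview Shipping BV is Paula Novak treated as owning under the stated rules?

By parent–child attribution (R2), Paula Novak is treated as also owning Amira Novak's interest in Wildmere Mining NL, giving 79% + 21% = 100%.
By parent–child attribution (R2), Paula Novak is treated as also owning Amira Novak's interest in Bluewater Media Ltd, giving 74% + 26% = 100%.
Chain via Wildmere Mining NL → Talon Group plc (R3): 100% × 55% × 44% = 24.2% of Clearview Shipping BV.
Chain via Bluewater Media Ltd → Northgate Capital LLC (R3): 100% × 47% × 35% = 16.45% of Clearview Shipping BV.
Aggregating (R1): 24.2% + 16.45% = 40.65%.

40.65%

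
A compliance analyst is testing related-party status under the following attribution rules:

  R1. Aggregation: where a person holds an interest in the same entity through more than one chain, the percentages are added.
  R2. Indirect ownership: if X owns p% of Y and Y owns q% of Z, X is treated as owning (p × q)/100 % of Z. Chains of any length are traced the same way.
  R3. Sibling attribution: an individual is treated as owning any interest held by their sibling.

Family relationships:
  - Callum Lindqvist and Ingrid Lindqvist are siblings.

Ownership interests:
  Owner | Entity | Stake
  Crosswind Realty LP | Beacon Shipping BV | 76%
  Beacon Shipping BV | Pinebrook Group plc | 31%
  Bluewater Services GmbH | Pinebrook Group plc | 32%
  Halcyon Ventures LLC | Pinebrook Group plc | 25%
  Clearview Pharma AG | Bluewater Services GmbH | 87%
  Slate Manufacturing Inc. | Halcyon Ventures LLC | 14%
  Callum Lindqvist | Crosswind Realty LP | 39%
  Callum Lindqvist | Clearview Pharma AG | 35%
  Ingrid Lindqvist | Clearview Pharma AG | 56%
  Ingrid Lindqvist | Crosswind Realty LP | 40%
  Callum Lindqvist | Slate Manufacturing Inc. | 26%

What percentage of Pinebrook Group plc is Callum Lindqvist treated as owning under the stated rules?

By sibling attribution (R3), Callum Lindqvist is treated as also owning Ingrid Lindqvist's interest in Crosswind Realty LP, giving 39% + 40% = 79%.
By sibling attribution (R3), Callum Lindqvist is treated as also owning Ingrid Lindqvist's interest in Clearview Pharma AG, giving 35% + 56% = 91%.
Chain via Crosswind Realty LP → Beacon Shipping BV (R2): 79% × 76% × 31% = 18.6124% of Pinebrook Group plc.
Chain via Clearview Pharma AG → Bluewater Services GmbH (R2): 91% × 87% × 32% = 25.3344% of Pinebrook Group plc.
Chain via Slate Manufacturing Inc. → Halcyon Ventures LLC (R2): 26% × 14% × 25% = 0.91% of Pinebrook Group plc.
Aggregating (R1): 18.6124% + 25.3344% + 0.91% = 44.8568%.

44.8568%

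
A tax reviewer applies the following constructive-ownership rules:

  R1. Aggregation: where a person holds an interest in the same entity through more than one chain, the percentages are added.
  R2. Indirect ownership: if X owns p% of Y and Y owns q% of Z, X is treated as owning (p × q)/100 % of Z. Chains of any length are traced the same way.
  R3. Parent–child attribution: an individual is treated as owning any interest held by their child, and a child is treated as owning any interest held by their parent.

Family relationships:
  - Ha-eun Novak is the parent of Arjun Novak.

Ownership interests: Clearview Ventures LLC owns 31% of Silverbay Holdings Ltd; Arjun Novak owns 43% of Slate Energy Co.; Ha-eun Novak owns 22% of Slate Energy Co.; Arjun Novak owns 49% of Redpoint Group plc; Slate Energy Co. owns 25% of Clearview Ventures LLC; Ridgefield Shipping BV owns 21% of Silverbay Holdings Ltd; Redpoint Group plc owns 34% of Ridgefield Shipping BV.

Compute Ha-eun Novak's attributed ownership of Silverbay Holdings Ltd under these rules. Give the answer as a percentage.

8.5361%

By parent–child attribution (R3), Ha-eun Novak is treated as also owning Arjun Novak's interest in Slate Energy Co, giving 22% + 43% = 65%.
By parent–child attribution (R3), Ha-eun Novak is treated as owning Arjun Novak's 49% interest in Redpoint Group plc.
Chain via Slate Energy Co. → Clearview Ventures LLC (R2): 65% × 25% × 31% = 5.0375% of Silverbay Holdings Ltd.
Chain via Redpoint Group plc → Ridgefield Shipping BV (R2): 49% × 34% × 21% = 3.4986% of Silverbay Holdings Ltd.
Aggregating (R1): 5.0375% + 3.4986% = 8.5361%.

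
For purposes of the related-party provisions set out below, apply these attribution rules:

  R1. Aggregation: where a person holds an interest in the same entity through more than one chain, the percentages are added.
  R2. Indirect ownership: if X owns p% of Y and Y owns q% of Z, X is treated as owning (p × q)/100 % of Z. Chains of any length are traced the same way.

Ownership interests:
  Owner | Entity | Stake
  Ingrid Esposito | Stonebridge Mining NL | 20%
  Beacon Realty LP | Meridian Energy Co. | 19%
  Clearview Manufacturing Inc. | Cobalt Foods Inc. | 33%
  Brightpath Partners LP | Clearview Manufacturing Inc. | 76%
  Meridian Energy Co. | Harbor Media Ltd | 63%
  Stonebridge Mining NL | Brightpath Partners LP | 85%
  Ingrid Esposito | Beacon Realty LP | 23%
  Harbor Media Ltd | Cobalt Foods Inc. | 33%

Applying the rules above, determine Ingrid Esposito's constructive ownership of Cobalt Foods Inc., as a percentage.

Chain via Beacon Realty LP → Meridian Energy Co. → Harbor Media Ltd (R2): 23% × 19% × 63% × 33% = 0.908523% of Cobalt Foods Inc.
Chain via Stonebridge Mining NL → Brightpath Partners LP → Clearview Manufacturing Inc. (R2): 20% × 85% × 76% × 33% = 4.2636% of Cobalt Foods Inc.
Aggregating (R1): 0.908523% + 4.2636% = 5.172123%.

5.172123%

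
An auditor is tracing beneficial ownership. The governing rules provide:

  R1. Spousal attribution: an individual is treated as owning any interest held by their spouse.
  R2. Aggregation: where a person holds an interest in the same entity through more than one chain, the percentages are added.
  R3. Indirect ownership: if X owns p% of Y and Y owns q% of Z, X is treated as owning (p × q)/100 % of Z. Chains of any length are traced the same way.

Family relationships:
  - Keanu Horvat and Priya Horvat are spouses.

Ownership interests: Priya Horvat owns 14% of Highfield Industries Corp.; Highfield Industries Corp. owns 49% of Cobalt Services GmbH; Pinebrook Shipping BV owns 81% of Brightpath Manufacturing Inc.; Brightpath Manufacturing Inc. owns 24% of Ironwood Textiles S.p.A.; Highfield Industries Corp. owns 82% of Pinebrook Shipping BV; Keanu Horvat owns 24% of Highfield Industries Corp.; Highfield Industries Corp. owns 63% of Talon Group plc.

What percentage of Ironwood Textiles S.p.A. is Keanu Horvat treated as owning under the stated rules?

By spousal attribution (R1), Keanu Horvat is treated as also owning Priya Horvat's interest in Highfield Industries Corp, giving 24% + 14% = 38%.
Chain via Highfield Industries Corp. → Pinebrook Shipping BV → Brightpath Manufacturing Inc. (R3): 38% × 82% × 81% × 24% = 6.057504% of Ironwood Textiles S.p.A.

6.057504%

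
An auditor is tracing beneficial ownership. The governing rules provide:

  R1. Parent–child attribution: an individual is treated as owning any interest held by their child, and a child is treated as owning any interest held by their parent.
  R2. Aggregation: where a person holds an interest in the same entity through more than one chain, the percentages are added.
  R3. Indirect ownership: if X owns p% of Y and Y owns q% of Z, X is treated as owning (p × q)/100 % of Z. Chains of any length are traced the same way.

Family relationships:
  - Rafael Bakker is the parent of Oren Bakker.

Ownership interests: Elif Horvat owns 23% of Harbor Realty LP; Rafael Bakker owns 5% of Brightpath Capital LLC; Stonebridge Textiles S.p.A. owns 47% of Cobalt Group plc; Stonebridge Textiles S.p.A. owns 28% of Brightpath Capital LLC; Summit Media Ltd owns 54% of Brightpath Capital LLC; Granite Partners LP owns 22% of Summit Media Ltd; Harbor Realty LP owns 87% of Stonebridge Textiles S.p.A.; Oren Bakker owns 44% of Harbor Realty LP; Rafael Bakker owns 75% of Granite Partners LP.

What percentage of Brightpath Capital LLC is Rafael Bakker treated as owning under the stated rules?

24.6284%

By parent–child attribution (R1), Rafael Bakker is treated as owning Oren Bakker's 44% interest in Harbor Realty LP.
Chain via Granite Partners LP → Summit Media Ltd (R3): 75% × 22% × 54% = 8.91% of Brightpath Capital LLC.
Direct interest in Brightpath Capital LLC: 5%.
Chain via Harbor Realty LP → Stonebridge Textiles S.p.A. (R3): 44% × 87% × 28% = 10.7184% of Brightpath Capital LLC.
Aggregating (R2): 8.91% + 5% + 10.7184% = 24.6284%.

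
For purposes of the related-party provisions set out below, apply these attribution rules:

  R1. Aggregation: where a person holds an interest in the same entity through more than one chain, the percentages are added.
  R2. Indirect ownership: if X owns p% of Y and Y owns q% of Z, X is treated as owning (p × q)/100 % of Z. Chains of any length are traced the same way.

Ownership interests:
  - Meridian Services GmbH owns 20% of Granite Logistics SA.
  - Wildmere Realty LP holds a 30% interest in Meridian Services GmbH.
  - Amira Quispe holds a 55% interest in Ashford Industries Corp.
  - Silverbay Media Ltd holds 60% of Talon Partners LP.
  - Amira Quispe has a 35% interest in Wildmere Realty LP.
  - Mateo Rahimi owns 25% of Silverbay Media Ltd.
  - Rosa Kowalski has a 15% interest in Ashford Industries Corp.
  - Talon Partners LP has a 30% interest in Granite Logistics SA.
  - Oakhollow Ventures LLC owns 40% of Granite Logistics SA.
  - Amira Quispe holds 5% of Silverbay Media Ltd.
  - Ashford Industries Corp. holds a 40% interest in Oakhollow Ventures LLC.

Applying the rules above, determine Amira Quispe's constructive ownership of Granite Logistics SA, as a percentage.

Chain via Silverbay Media Ltd → Talon Partners LP (R2): 5% × 60% × 30% = 0.9% of Granite Logistics SA.
Chain via Ashford Industries Corp. → Oakhollow Ventures LLC (R2): 55% × 40% × 40% = 8.8% of Granite Logistics SA.
Chain via Wildmere Realty LP → Meridian Services GmbH (R2): 35% × 30% × 20% = 2.1% of Granite Logistics SA.
Aggregating (R1): 0.9% + 8.8% + 2.1% = 11.8%.

11.8%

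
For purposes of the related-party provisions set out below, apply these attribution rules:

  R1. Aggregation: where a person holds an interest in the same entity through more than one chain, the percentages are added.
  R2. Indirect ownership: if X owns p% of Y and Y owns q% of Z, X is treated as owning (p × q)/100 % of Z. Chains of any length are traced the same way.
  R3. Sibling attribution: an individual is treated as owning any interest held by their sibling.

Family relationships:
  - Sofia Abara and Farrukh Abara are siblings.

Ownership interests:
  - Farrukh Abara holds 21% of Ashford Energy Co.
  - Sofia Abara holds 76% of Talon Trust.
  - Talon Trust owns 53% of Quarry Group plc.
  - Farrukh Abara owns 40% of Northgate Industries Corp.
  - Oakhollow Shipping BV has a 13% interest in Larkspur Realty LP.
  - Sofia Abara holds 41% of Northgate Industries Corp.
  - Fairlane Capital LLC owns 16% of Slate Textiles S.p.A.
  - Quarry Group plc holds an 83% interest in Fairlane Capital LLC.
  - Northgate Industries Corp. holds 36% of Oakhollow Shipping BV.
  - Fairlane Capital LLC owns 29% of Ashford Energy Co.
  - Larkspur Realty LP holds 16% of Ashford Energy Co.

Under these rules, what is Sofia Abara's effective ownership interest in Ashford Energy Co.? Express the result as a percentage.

31.301924%

By sibling attribution (R3), Sofia Abara is treated as also owning Farrukh Abara's interest in Northgate Industries Corp, giving 41% + 40% = 81%.
By sibling attribution (R3), Sofia Abara is treated as owning Farrukh Abara's 21% interest in Ashford Energy Co.
Chain via Talon Trust → Quarry Group plc → Fairlane Capital LLC (R2): 76% × 53% × 83% × 29% = 9.695396% of Ashford Energy Co.
Chain via Northgate Industries Corp. → Oakhollow Shipping BV → Larkspur Realty LP (R2): 81% × 36% × 13% × 16% = 0.606528% of Ashford Energy Co.
Direct interest in Ashford Energy Co: 21%.
Aggregating (R1): 9.695396% + 0.606528% + 21% = 31.301924%.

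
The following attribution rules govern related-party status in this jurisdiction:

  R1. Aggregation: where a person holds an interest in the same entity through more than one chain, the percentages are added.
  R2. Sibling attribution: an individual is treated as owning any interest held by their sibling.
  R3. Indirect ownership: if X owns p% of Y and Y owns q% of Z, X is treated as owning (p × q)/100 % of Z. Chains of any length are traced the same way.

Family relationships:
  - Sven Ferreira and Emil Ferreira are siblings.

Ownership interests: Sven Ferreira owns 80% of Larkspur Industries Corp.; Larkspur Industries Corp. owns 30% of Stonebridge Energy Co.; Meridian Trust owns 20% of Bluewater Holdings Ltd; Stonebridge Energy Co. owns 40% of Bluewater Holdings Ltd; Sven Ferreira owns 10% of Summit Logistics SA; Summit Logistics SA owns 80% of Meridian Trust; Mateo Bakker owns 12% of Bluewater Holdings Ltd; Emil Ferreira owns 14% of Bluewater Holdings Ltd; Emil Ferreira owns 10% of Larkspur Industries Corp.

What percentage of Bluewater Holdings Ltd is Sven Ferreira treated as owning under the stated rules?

26.4%

By sibling attribution (R2), Sven Ferreira is treated as also owning Emil Ferreira's interest in Larkspur Industries Corp, giving 80% + 10% = 90%.
By sibling attribution (R2), Sven Ferreira is treated as owning Emil Ferreira's 14% interest in Bluewater Holdings Ltd.
Chain via Summit Logistics SA → Meridian Trust (R3): 10% × 80% × 20% = 1.6% of Bluewater Holdings Ltd.
Chain via Larkspur Industries Corp. → Stonebridge Energy Co. (R3): 90% × 30% × 40% = 10.8% of Bluewater Holdings Ltd.
Direct interest in Bluewater Holdings Ltd: 14%.
Aggregating (R1): 1.6% + 10.8% + 14% = 26.4%.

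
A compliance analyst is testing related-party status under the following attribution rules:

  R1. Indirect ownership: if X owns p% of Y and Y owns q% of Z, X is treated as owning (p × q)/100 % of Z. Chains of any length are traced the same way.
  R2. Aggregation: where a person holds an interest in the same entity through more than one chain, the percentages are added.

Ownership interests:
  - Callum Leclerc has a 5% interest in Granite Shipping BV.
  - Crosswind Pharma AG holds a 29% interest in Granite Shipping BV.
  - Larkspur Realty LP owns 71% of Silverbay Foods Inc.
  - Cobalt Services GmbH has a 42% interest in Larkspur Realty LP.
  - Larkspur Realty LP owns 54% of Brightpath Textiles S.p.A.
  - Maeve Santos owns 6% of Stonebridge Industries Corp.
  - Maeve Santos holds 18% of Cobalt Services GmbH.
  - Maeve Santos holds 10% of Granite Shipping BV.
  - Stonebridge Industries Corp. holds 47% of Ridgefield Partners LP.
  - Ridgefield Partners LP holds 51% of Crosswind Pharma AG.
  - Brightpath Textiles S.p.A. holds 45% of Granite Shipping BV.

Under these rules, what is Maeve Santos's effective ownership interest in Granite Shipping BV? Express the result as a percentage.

Chain via Cobalt Services GmbH → Larkspur Realty LP → Brightpath Textiles S.p.A. (R1): 18% × 42% × 54% × 45% = 1.83708% of Granite Shipping BV.
Chain via Stonebridge Industries Corp. → Ridgefield Partners LP → Crosswind Pharma AG (R1): 6% × 47% × 51% × 29% = 0.417078% of Granite Shipping BV.
Direct interest in Granite Shipping BV: 10%.
Aggregating (R2): 1.83708% + 0.417078% + 10% = 12.254158%.

12.254158%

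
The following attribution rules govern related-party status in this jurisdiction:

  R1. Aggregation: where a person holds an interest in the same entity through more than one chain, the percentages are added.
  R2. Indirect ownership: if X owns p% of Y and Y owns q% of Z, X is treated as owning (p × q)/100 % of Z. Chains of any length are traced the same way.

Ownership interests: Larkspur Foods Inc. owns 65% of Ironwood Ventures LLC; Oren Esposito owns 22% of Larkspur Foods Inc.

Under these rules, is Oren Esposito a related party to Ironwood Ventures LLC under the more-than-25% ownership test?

Chain via Larkspur Foods Inc. (R2): 22% × 65% = 14.3% of Ironwood Ventures LLC.
14.3% does not exceed the 25% threshold, so Oren is not a related party to Ironwood Ventures LLC.

No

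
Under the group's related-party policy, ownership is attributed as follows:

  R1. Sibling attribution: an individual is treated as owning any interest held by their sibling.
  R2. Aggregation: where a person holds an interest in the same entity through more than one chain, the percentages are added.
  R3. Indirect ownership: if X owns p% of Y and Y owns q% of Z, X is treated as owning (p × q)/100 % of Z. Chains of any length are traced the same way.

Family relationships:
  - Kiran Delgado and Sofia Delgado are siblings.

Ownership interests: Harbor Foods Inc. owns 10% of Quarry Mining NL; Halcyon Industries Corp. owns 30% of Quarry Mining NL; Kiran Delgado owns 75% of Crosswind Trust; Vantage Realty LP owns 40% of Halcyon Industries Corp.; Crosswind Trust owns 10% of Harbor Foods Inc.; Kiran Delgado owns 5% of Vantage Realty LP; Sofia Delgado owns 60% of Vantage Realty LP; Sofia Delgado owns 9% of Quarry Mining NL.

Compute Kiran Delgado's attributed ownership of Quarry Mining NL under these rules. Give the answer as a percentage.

17.55%

By sibling attribution (R1), Kiran Delgado is treated as also owning Sofia Delgado's interest in Vantage Realty LP, giving 5% + 60% = 65%.
By sibling attribution (R1), Kiran Delgado is treated as owning Sofia Delgado's 9% interest in Quarry Mining NL.
Chain via Vantage Realty LP → Halcyon Industries Corp. (R3): 65% × 40% × 30% = 7.8% of Quarry Mining NL.
Chain via Crosswind Trust → Harbor Foods Inc. (R3): 75% × 10% × 10% = 0.75% of Quarry Mining NL.
Direct interest in Quarry Mining NL: 9%.
Aggregating (R2): 7.8% + 0.75% + 9% = 17.55%.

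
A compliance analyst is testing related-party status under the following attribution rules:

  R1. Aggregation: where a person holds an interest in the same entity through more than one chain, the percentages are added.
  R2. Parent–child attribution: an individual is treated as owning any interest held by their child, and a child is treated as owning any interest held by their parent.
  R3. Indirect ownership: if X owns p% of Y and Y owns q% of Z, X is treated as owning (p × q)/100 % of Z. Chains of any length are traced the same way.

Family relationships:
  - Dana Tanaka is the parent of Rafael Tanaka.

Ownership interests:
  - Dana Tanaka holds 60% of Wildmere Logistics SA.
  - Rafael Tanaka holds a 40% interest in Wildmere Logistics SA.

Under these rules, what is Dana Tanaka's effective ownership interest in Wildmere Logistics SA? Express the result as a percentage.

By parent–child attribution (R2), Dana Tanaka is treated as also owning Rafael Tanaka's interest in Wildmere Logistics SA, giving 60% + 40% = 100%.
Direct interest in Wildmere Logistics SA: 100%.

100%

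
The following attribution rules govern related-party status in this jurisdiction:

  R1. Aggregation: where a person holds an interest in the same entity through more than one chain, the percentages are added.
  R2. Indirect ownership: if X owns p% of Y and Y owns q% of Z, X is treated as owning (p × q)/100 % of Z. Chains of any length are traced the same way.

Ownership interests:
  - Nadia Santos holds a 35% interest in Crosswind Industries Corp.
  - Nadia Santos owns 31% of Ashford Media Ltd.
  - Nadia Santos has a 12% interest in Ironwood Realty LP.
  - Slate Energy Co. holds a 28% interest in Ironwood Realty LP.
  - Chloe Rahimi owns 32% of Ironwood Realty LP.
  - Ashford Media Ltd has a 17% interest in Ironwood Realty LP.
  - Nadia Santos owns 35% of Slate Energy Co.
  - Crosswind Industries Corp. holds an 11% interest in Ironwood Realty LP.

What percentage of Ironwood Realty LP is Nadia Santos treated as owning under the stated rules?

Chain via Crosswind Industries Corp. (R2): 35% × 11% = 3.85% of Ironwood Realty LP.
Chain via Ashford Media Ltd (R2): 31% × 17% = 5.27% of Ironwood Realty LP.
Chain via Slate Energy Co. (R2): 35% × 28% = 9.8% of Ironwood Realty LP.
Direct interest in Ironwood Realty LP: 12%.
Aggregating (R1): 3.85% + 5.27% + 9.8% + 12% = 30.92%.

30.92%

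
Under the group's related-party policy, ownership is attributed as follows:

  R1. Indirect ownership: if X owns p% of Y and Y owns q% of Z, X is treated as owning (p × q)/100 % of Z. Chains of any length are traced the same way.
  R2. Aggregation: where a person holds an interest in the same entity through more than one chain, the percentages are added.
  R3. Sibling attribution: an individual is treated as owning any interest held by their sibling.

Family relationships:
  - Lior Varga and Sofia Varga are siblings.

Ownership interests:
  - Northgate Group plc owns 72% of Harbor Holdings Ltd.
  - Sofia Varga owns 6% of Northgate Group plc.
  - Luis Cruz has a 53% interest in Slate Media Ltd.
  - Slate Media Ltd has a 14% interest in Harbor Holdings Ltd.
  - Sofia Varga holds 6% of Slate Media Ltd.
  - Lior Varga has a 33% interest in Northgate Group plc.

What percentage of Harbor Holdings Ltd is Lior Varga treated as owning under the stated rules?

28.92%

By sibling attribution (R3), Lior Varga is treated as also owning Sofia Varga's interest in Northgate Group plc, giving 33% + 6% = 39%.
By sibling attribution (R3), Lior Varga is treated as owning Sofia Varga's 6% interest in Slate Media Ltd.
Chain via Northgate Group plc (R1): 39% × 72% = 28.08% of Harbor Holdings Ltd.
Chain via Slate Media Ltd (R1): 6% × 14% = 0.84% of Harbor Holdings Ltd.
Aggregating (R2): 28.08% + 0.84% = 28.92%.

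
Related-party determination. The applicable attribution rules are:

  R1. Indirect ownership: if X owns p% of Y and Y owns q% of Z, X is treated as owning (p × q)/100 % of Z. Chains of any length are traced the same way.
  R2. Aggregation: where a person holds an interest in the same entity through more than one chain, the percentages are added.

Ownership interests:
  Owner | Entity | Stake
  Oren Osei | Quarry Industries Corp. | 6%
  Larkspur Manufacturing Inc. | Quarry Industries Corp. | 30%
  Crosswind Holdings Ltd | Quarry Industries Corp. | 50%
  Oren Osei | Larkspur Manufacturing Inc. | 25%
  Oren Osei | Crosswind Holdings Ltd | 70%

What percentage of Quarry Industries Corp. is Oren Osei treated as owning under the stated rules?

48.5%

Chain via Crosswind Holdings Ltd (R1): 70% × 50% = 35% of Quarry Industries Corp.
Chain via Larkspur Manufacturing Inc. (R1): 25% × 30% = 7.5% of Quarry Industries Corp.
Direct interest in Quarry Industries Corp: 6%.
Aggregating (R2): 35% + 7.5% + 6% = 48.5%.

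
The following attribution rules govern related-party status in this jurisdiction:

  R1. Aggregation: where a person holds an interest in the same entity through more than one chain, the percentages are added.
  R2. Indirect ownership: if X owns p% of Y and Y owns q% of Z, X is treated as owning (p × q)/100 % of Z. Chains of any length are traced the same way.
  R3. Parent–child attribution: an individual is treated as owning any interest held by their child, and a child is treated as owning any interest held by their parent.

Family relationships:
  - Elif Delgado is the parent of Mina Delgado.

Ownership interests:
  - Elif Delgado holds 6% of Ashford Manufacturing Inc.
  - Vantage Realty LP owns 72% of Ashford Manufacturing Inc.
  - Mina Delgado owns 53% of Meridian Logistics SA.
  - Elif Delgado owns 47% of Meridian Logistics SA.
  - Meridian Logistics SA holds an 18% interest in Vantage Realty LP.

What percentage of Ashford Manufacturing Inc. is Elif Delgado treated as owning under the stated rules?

By parent–child attribution (R3), Elif Delgado is treated as also owning Mina Delgado's interest in Meridian Logistics SA, giving 47% + 53% = 100%.
Chain via Meridian Logistics SA → Vantage Realty LP (R2): 100% × 18% × 72% = 12.96% of Ashford Manufacturing Inc.
Direct interest in Ashford Manufacturing Inc: 6%.
Aggregating (R1): 12.96% + 6% = 18.96%.

18.96%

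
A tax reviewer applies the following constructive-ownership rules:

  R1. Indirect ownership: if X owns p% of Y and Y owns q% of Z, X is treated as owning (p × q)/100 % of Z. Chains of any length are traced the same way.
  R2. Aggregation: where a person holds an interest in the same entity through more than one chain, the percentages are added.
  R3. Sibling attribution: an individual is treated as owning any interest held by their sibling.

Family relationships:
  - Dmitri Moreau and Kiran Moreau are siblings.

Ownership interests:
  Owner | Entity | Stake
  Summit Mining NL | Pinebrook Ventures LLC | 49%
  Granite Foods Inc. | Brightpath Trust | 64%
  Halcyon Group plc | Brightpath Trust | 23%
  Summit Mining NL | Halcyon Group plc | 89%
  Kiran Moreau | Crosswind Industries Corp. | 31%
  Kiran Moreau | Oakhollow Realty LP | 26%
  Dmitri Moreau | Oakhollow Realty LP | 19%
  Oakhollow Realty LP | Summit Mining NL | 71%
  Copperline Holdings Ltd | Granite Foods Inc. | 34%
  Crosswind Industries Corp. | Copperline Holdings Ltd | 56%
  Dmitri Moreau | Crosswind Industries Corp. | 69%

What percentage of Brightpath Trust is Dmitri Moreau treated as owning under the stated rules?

18.725765%

By sibling attribution (R3), Dmitri Moreau is treated as also owning Kiran Moreau's interest in Oakhollow Realty LP, giving 19% + 26% = 45%.
By sibling attribution (R3), Dmitri Moreau is treated as also owning Kiran Moreau's interest in Crosswind Industries Corp, giving 69% + 31% = 100%.
Chain via Oakhollow Realty LP → Summit Mining NL → Halcyon Group plc (R1): 45% × 71% × 89% × 23% = 6.540165% of Brightpath Trust.
Chain via Crosswind Industries Corp. → Copperline Holdings Ltd → Granite Foods Inc. (R1): 100% × 56% × 34% × 64% = 12.1856% of Brightpath Trust.
Aggregating (R2): 6.540165% + 12.1856% = 18.725765%.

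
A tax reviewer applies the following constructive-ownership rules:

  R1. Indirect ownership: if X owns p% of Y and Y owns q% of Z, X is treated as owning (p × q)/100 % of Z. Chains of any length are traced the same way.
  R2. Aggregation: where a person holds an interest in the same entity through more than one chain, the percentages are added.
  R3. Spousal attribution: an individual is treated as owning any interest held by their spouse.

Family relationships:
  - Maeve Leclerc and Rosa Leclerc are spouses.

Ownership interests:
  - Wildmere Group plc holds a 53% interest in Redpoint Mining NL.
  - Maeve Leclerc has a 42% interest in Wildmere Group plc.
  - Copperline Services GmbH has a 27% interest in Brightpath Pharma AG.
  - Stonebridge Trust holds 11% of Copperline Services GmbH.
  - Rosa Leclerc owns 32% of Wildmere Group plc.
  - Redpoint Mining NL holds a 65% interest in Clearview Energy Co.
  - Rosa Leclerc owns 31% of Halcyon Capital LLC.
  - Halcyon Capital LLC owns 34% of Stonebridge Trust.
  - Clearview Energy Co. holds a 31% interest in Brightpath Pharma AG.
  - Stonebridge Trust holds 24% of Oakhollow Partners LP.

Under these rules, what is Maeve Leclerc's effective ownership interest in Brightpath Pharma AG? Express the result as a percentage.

8.215868%

By spousal attribution (R3), Maeve Leclerc is treated as also owning Rosa Leclerc's interest in Wildmere Group plc, giving 42% + 32% = 74%.
By spousal attribution (R3), Maeve Leclerc is treated as owning Rosa Leclerc's 31% interest in Halcyon Capital LLC.
Chain via Wildmere Group plc → Redpoint Mining NL → Clearview Energy Co. (R1): 74% × 53% × 65% × 31% = 7.90283% of Brightpath Pharma AG.
Chain via Halcyon Capital LLC → Stonebridge Trust → Copperline Services GmbH (R1): 31% × 34% × 11% × 27% = 0.313038% of Brightpath Pharma AG.
Aggregating (R2): 7.90283% + 0.313038% = 8.215868%.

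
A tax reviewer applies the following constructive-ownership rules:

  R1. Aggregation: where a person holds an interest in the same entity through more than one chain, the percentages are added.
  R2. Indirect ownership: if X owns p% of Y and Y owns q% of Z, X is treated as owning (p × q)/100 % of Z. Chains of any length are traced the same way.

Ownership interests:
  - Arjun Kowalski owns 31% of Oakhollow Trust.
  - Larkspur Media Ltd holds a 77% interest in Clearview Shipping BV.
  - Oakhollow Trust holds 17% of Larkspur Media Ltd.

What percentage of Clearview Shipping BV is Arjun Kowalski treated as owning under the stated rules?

Chain via Oakhollow Trust → Larkspur Media Ltd (R2): 31% × 17% × 77% = 4.0579% of Clearview Shipping BV.

4.0579%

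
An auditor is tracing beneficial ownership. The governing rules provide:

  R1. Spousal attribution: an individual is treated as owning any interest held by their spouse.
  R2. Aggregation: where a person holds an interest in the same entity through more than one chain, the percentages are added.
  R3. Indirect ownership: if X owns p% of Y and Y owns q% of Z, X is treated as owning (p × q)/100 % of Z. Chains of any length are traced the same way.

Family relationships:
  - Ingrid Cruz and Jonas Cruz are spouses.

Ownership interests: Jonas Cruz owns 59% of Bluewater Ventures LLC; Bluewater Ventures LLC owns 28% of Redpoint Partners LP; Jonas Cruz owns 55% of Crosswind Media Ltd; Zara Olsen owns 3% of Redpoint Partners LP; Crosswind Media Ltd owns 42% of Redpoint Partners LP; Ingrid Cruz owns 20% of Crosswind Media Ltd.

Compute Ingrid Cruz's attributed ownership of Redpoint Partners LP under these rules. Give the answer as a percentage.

48.02%

By spousal attribution (R1), Ingrid Cruz is treated as also owning Jonas Cruz's interest in Crosswind Media Ltd, giving 20% + 55% = 75%.
By spousal attribution (R1), Ingrid Cruz is treated as owning Jonas Cruz's 59% interest in Bluewater Ventures LLC.
Chain via Crosswind Media Ltd (R3): 75% × 42% = 31.5% of Redpoint Partners LP.
Chain via Bluewater Ventures LLC (R3): 59% × 28% = 16.52% of Redpoint Partners LP.
Aggregating (R2): 31.5% + 16.52% = 48.02%.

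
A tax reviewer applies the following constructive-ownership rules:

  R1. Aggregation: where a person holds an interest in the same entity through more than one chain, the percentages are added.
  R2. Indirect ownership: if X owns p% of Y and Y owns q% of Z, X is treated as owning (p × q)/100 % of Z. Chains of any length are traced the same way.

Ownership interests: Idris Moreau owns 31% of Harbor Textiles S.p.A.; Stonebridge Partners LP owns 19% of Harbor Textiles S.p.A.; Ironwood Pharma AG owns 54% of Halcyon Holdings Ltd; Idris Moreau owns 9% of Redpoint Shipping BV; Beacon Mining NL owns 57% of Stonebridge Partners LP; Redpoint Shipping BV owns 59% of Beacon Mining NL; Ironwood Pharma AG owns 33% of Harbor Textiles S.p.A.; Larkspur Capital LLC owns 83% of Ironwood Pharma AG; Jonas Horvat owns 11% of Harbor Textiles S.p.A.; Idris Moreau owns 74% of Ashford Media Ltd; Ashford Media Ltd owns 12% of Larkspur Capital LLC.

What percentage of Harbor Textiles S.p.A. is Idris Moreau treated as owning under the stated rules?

34.007305%

Chain via Redpoint Shipping BV → Beacon Mining NL → Stonebridge Partners LP (R2): 9% × 59% × 57% × 19% = 0.575073% of Harbor Textiles S.p.A.
Chain via Ashford Media Ltd → Larkspur Capital LLC → Ironwood Pharma AG (R2): 74% × 12% × 83% × 33% = 2.432232% of Harbor Textiles S.p.A.
Direct interest in Harbor Textiles S.p.A: 31%.
Aggregating (R1): 0.575073% + 2.432232% + 31% = 34.007305%.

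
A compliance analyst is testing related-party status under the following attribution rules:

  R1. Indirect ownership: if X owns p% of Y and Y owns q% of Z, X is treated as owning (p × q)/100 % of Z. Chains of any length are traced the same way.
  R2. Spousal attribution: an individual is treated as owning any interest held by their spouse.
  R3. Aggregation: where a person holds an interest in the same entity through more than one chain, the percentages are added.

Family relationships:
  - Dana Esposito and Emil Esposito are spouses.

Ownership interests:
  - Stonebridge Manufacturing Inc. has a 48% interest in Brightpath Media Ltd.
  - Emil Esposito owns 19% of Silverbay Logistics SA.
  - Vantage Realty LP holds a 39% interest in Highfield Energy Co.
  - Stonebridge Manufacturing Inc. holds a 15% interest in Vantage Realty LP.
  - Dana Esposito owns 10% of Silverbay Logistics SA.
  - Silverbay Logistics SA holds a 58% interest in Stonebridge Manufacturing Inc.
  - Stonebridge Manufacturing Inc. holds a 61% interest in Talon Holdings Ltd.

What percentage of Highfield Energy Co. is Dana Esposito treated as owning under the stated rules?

By spousal attribution (R2), Dana Esposito is treated as also owning Emil Esposito's interest in Silverbay Logistics SA, giving 10% + 19% = 29%.
Chain via Silverbay Logistics SA → Stonebridge Manufacturing Inc. → Vantage Realty LP (R1): 29% × 58% × 15% × 39% = 0.98397% of Highfield Energy Co.

0.98397%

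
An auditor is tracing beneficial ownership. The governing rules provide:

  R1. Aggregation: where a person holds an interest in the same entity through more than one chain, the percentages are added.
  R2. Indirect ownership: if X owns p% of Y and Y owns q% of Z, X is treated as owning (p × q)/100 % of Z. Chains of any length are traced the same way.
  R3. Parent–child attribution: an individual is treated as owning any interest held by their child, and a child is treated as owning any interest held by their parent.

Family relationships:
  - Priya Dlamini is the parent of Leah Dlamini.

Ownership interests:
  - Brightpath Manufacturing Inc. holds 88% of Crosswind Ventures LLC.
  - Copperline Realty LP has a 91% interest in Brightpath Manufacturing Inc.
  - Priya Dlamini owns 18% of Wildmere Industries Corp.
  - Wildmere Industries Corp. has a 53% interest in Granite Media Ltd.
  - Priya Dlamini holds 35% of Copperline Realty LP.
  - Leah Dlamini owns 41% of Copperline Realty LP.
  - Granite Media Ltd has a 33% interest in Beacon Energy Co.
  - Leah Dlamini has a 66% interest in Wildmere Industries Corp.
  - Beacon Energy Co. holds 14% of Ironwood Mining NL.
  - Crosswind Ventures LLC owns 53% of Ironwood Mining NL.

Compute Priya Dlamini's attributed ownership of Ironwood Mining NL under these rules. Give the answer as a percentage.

34.313048%

By parent–child attribution (R3), Priya Dlamini is treated as also owning Leah Dlamini's interest in Copperline Realty LP, giving 35% + 41% = 76%.
By parent–child attribution (R3), Priya Dlamini is treated as also owning Leah Dlamini's interest in Wildmere Industries Corp, giving 18% + 66% = 84%.
Chain via Copperline Realty LP → Brightpath Manufacturing Inc. → Crosswind Ventures LLC (R2): 76% × 91% × 88% × 53% = 32.256224% of Ironwood Mining NL.
Chain via Wildmere Industries Corp. → Granite Media Ltd → Beacon Energy Co. (R2): 84% × 53% × 33% × 14% = 2.056824% of Ironwood Mining NL.
Aggregating (R1): 32.256224% + 2.056824% = 34.313048%.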